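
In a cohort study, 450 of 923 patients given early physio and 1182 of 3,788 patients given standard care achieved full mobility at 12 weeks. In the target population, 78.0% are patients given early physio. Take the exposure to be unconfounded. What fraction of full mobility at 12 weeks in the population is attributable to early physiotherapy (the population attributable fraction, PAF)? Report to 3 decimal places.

PAF ≈ 0.305

p₁ = P(outcome | exposed) = 450/923 = 0.48754
p₀ = P(outcome | unexposed) = 1182/3788 = 0.31204
Overall risk P(Y=1) = π·p₁ + (1−π)·p₀ = 0.78×0.48754 + 0.22×0.31204 = 0.44893.
Under exogeneity, PAF = [P(Y=1) − p₀] / P(Y=1).
PAF = (0.44893 − 0.31204) / 0.44893 ≈ 0.3049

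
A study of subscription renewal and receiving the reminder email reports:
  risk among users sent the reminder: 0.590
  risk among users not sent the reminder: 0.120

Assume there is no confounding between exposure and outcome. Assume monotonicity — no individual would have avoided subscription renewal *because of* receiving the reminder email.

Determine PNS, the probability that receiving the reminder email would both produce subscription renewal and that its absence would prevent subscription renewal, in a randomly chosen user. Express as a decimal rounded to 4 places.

PNS ≈ 0.4700

Let p₁ = 0.59, p₀ = 0.12.
Under exogeneity and monotonicity, PNS = p₁ − p₀.
PNS = 0.59 − 0.12 = 0.47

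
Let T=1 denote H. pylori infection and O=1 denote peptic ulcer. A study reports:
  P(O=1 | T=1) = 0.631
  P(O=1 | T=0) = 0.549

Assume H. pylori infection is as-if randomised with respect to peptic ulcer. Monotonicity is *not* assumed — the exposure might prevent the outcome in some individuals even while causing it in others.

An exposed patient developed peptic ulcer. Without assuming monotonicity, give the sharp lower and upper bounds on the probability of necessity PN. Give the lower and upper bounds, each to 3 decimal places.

Let p₁ = 0.631, p₀ = 0.549.
Under exogeneity alone the bounds on PN are max{0,(p₁−p₀)/p₁} ≤ PN ≤ min{1,(1−p₀)/p₁}.
  lower = (p₁ − p₀)/p₁ = 0.082 / 0.631 ≈ 0.1300
  upper = min{1, (1 − p₀)/p₁} = 0.451 / 0.631 ≈ 0.7147

0.130 ≤ PN ≤ 0.715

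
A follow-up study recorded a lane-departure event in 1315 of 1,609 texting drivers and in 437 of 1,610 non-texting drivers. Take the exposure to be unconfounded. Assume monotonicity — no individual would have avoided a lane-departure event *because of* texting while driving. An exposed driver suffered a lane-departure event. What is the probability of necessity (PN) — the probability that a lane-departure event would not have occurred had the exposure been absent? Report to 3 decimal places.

PN ≈ 0.668

p₁ = P(outcome | exposed) = 1315/1609 = 0.81728
p₀ = P(outcome | unexposed) = 437/1610 = 0.27143
Under exogeneity and monotonicity, PN = (p₁ − p₀) / p₁.
PN = (0.81728 − 0.27143) / 0.81728 = 0.54585 / 0.81728 ≈ 0.6679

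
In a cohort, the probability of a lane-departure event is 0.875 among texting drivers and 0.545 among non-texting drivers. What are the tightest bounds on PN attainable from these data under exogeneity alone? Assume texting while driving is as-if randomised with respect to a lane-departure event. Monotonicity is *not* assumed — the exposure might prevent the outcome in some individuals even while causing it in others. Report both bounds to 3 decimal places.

Let p₁ = 0.875, p₀ = 0.545.
Under exogeneity alone the bounds on PN are max{0,(p₁−p₀)/p₁} ≤ PN ≤ min{1,(1−p₀)/p₁}.
  lower = (p₁ − p₀)/p₁ = 0.33 / 0.875 ≈ 0.3771
  upper = min{1, (1 − p₀)/p₁} = 0.455 / 0.875 ≈ 0.5200

0.377 ≤ PN ≤ 0.520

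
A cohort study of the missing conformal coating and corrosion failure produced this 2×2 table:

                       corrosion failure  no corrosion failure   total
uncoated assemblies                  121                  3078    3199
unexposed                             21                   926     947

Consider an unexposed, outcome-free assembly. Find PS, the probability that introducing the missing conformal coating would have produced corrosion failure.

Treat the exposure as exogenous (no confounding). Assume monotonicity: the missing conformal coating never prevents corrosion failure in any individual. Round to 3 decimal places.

PS ≈ 0.016

p₁ = P(outcome | exposed) = 121/3199 = 0.037824
p₀ = P(outcome | unexposed) = 21/947 = 0.022175
Under exogeneity and monotonicity, PS = (p₁ − p₀)/(1 − p₀).
PS = (0.037824 − 0.022175) / 0.97782 ≈ 0.0160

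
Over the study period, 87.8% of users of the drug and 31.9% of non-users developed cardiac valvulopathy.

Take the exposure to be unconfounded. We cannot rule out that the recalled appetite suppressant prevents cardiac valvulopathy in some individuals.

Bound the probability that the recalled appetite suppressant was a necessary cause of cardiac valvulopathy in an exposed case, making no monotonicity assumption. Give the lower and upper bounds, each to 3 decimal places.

p₁ = 0.878, p₀ = 0.319.
Under exogeneity alone the bounds on PN are max{0,(p₁−p₀)/p₁} ≤ PN ≤ min{1,(1−p₀)/p₁}.
  lower = (p₁ − p₀)/p₁ = 0.559 / 0.878 ≈ 0.6367
  upper = min{1, (1 − p₀)/p₁} = 0.681 / 0.878 ≈ 0.7756

0.637 ≤ PN ≤ 0.776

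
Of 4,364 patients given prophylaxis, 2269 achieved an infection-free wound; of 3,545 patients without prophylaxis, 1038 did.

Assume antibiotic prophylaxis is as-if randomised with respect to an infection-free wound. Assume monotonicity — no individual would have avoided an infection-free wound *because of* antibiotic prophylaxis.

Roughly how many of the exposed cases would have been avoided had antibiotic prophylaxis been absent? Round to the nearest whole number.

p₁ = P(outcome | exposed) = 2269/4364 = 0.51994
p₀ = P(outcome | unexposed) = 1038/3545 = 0.29281
PN = (p₁ − p₀)/p₁ = (0.51994 − 0.29281) / 0.51994 ≈ 0.43684.
Attributable cases ≈ PN × (exposed cases) = 0.43684 × 2269 ≈ 991.19.

about 991 cases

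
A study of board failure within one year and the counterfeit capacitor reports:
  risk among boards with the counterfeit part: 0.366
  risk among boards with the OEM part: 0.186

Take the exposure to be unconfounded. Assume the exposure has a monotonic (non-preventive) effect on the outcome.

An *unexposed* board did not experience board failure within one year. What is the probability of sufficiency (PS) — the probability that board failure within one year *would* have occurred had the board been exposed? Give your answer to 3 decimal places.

Let p₁ = 0.366, p₀ = 0.186.
Under exogeneity and monotonicity, PS = (p₁ − p₀) / (1 − p₀).
PS = (0.366 − 0.186) / (1 − 0.186) = 0.18 / 0.814 ≈ 0.2211

PS ≈ 0.221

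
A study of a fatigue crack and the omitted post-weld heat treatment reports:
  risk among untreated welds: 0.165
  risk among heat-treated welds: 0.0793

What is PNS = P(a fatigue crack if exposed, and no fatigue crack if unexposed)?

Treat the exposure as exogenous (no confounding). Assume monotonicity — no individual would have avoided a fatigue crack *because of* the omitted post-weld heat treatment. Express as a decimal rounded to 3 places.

PNS ≈ 0.086

Let p₁ = 0.165, p₀ = 0.0793.
Under exogeneity and monotonicity, PNS = p₁ − p₀.
PNS = 0.165 − 0.0793 = 0.0857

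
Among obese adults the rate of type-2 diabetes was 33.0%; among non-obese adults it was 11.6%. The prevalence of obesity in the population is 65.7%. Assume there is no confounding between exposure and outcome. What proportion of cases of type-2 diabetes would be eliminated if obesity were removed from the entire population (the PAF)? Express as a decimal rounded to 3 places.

p₁ = 0.33, p₀ = 0.116.
Overall risk P(Y=1) = π·p₁ + (1−π)·p₀ = 0.657×0.33 + 0.343×0.116 = 0.2566.
Under exogeneity, PAF = [P(Y=1) − p₀] / P(Y=1).
PAF = (0.2566 − 0.116) / 0.2566 ≈ 0.5479

PAF ≈ 0.548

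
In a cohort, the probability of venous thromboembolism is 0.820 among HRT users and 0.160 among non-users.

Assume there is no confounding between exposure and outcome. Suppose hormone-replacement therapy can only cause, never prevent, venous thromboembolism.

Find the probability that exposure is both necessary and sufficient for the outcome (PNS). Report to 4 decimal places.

PNS ≈ 0.6600

Let p₁ = 0.82, p₀ = 0.16.
Under exogeneity and monotonicity, PNS = p₁ − p₀.
PNS = 0.82 − 0.16 = 0.66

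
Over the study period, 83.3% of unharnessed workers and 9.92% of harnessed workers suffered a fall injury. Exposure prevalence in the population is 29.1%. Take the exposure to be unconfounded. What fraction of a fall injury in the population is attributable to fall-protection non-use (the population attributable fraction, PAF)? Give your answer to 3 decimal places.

PAF ≈ 0.683

p₁ = 0.833, p₀ = 0.0992.
Overall risk P(Y=1) = π·p₁ + (1−π)·p₀ = 0.291×0.833 + 0.709×0.0992 = 0.31274.
Under exogeneity, PAF = [P(Y=1) − p₀] / P(Y=1).
PAF = (0.31274 − 0.0992) / 0.31274 ≈ 0.6828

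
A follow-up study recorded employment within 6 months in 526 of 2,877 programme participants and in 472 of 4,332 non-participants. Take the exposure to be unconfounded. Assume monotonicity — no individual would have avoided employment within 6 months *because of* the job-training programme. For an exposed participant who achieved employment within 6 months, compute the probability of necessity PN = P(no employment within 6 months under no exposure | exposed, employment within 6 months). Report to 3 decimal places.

p₁ = P(outcome | exposed) = 526/2877 = 0.18283
p₀ = P(outcome | unexposed) = 472/4332 = 0.10896
Under exogeneity and monotonicity, PN = (p₁ − p₀) / p₁.
PN = (0.18283 − 0.10896) / 0.18283 = 0.073873 / 0.18283 ≈ 0.4041

PN ≈ 0.404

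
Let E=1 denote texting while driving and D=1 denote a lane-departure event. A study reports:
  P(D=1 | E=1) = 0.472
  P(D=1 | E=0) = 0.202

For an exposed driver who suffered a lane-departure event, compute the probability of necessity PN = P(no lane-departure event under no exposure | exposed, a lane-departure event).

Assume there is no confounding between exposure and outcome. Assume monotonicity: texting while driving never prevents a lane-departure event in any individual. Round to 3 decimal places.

Let p₁ = 0.472, p₀ = 0.202.
Under exogeneity and monotonicity, PN = (p₁ − p₀) / p₁.
PN = (0.472 − 0.202) / 0.472 = 0.27 / 0.472 ≈ 0.5720

PN ≈ 0.572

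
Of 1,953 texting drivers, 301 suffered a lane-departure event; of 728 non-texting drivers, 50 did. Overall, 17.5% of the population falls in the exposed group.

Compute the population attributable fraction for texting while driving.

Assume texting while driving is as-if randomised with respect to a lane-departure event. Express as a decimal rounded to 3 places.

PAF ≈ 0.179

p₁ = P(outcome | exposed) = 301/1953 = 0.15412
p₀ = P(outcome | unexposed) = 50/728 = 0.068681
Overall risk P(Y=1) = π·p₁ + (1−π)·p₀ = 0.175×0.15412 + 0.825×0.068681 = 0.083633.
Under exogeneity, PAF = [P(Y=1) − p₀] / P(Y=1).
PAF = (0.083633 − 0.068681) / 0.083633 ≈ 0.1788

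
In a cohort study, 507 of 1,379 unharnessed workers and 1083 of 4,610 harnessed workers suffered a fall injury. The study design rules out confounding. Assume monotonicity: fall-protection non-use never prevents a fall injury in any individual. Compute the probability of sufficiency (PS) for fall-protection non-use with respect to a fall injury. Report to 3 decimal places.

p₁ = P(outcome | exposed) = 507/1379 = 0.36766
p₀ = P(outcome | unexposed) = 1083/4610 = 0.23492
Under exogeneity and monotonicity, PS = (p₁ − p₀) / (1 − p₀).
PS = (0.36766 − 0.23492) / (1 − 0.23492) = 0.13273 / 0.76508 ≈ 0.1735

PS ≈ 0.173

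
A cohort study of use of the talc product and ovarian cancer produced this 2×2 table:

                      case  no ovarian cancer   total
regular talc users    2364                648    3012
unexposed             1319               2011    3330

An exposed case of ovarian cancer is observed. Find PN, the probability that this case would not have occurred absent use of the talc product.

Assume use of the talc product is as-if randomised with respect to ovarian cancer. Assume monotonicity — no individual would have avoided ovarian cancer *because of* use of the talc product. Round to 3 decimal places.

PN ≈ 0.495

p₁ = P(outcome | exposed) = 2364/3012 = 0.78486
p₀ = P(outcome | unexposed) = 1319/3330 = 0.3961
Under exogeneity and monotonicity, PN = (p₁ − p₀) / p₁.
PN = (0.78486 − 0.3961) / 0.78486 = 0.38876 / 0.78486 ≈ 0.4953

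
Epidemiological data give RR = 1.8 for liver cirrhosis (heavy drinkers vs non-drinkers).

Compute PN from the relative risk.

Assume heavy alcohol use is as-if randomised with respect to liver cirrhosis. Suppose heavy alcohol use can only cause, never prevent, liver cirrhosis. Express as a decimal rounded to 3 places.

Under exogeneity and monotonicity, PN = (RR − 1) / RR = 1 − 1/RR.
PN = (1.8 − 1) / 1.8 = 0.8 / 1.8 ≈ 0.4444

PN ≈ 0.444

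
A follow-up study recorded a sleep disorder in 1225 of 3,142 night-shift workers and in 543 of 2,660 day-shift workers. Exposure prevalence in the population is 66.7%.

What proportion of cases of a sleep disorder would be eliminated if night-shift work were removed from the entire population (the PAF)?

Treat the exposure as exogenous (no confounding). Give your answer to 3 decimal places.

p₁ = P(outcome | exposed) = 1225/3142 = 0.38988
p₀ = P(outcome | unexposed) = 543/2660 = 0.20414
Overall risk P(Y=1) = π·p₁ + (1−π)·p₀ = 0.667×0.38988 + 0.333×0.20414 = 0.32803.
Under exogeneity, PAF = [P(Y=1) − p₀] / P(Y=1).
PAF = (0.32803 − 0.20414) / 0.32803 ≈ 0.3777

PAF ≈ 0.378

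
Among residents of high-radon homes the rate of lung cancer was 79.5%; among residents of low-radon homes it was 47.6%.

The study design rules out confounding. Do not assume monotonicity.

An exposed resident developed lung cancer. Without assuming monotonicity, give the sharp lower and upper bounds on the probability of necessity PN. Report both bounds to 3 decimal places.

p₁ = 0.795, p₀ = 0.476.
Under exogeneity alone the bounds on PN are max{0,(p₁−p₀)/p₁} ≤ PN ≤ min{1,(1−p₀)/p₁}.
  lower = (p₁ − p₀)/p₁ = 0.319 / 0.795 ≈ 0.4013
  upper = min{1, (1 − p₀)/p₁} = 0.524 / 0.795 ≈ 0.6591

0.401 ≤ PN ≤ 0.659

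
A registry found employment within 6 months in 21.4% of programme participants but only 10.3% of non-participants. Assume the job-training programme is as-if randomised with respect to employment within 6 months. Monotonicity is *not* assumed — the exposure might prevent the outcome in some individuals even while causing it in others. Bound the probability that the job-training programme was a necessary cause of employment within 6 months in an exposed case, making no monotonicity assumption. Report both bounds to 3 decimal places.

0.519 ≤ PN ≤ 1.000

p₁ = 0.214, p₀ = 0.103.
Under exogeneity alone the bounds on PN are max{0,(p₁−p₀)/p₁} ≤ PN ≤ min{1,(1−p₀)/p₁}.
  lower = (p₁ − p₀)/p₁ = 0.111 / 0.214 ≈ 0.5187
  upper = min{1, (1 − p₀)/p₁} = 0.897 / 0.214 ≈ 4.1916 → capped at 1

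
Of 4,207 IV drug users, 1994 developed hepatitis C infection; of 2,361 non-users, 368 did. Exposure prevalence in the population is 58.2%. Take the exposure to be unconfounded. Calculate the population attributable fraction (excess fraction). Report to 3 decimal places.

PAF ≈ 0.543

p₁ = P(outcome | exposed) = 1994/4207 = 0.47397
p₀ = P(outcome | unexposed) = 368/2361 = 0.15587
Overall risk P(Y=1) = π·p₁ + (1−π)·p₀ = 0.582×0.47397 + 0.418×0.15587 = 0.341.
Under exogeneity, PAF = [P(Y=1) − p₀] / P(Y=1).
PAF = (0.341 − 0.15587) / 0.341 ≈ 0.5429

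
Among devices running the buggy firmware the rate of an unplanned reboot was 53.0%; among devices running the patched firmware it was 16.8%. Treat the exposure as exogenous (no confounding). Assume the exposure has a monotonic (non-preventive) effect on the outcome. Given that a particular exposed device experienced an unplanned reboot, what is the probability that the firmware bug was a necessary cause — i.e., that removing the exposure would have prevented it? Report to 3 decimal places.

p₁ = 0.53, p₀ = 0.168.
Under exogeneity and monotonicity, PN = (p₁ − p₀) / p₁.
PN = (0.53 − 0.168) / 0.53 = 0.362 / 0.53 ≈ 0.6830

PN ≈ 0.683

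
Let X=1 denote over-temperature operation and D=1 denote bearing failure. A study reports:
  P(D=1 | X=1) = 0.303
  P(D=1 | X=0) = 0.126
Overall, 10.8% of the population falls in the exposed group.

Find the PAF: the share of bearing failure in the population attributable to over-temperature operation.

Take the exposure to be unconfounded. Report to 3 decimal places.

Let p₁ = 0.303, p₀ = 0.126.
Overall risk P(Y=1) = π·p₁ + (1−π)·p₀ = 0.108×0.303 + 0.892×0.126 = 0.14512.
Under exogeneity, PAF = [P(Y=1) − p₀] / P(Y=1).
PAF = (0.14512 − 0.126) / 0.14512 ≈ 0.1317

PAF ≈ 0.132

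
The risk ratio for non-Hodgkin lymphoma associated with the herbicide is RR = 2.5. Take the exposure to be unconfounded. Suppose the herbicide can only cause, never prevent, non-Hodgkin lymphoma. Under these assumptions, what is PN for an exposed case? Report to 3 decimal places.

PN ≈ 0.600

Under exogeneity and monotonicity, PN = (RR − 1) / RR = 1 − 1/RR.
PN = (2.5 − 1) / 2.5 = 1.5 / 2.5 ≈ 0.6000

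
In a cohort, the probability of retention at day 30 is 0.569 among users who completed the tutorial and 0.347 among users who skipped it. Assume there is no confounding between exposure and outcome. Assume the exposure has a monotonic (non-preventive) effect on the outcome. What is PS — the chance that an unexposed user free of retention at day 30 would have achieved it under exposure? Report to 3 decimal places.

PS ≈ 0.340

Let p₁ = 0.569, p₀ = 0.347.
Under exogeneity and monotonicity, PS = (p₁ − p₀) / (1 − p₀).
PS = (0.569 − 0.347) / (1 − 0.347) = 0.222 / 0.653 ≈ 0.3400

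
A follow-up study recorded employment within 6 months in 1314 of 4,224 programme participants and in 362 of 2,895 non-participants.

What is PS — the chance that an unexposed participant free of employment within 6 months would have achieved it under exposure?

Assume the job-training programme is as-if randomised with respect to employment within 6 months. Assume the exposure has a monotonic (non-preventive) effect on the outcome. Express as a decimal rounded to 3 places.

p₁ = P(outcome | exposed) = 1314/4224 = 0.31108
p₀ = P(outcome | unexposed) = 362/2895 = 0.12504
Under exogeneity and monotonicity, PS = (p₁ − p₀) / (1 − p₀).
PS = (0.31108 − 0.12504) / (1 − 0.12504) = 0.18604 / 0.87496 ≈ 0.2126

PS ≈ 0.213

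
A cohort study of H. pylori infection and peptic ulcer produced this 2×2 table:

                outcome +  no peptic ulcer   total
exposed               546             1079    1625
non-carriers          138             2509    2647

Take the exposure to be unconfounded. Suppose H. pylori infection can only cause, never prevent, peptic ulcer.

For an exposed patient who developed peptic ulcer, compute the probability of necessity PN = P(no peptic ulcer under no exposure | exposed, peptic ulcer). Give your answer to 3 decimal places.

PN ≈ 0.845

p₁ = P(outcome | exposed) = 546/1625 = 0.336
p₀ = P(outcome | unexposed) = 138/2647 = 0.052134
Under exogeneity and monotonicity, PN = (p₁ − p₀)/p₁.
PN = (0.336 − 0.052134) / 0.336 ≈ 0.8448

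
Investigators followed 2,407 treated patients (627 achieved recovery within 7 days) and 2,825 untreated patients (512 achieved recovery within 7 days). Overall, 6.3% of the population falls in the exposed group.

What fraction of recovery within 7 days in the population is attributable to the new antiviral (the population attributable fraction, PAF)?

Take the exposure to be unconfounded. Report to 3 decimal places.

PAF ≈ 0.027

p₁ = P(outcome | exposed) = 627/2407 = 0.26049
p₀ = P(outcome | unexposed) = 512/2825 = 0.18124
Overall risk P(Y=1) = π·p₁ + (1−π)·p₀ = 0.063×0.26049 + 0.937×0.18124 = 0.18623.
Under exogeneity, PAF = [P(Y=1) − p₀] / P(Y=1).
PAF = (0.18623 − 0.18124) / 0.18623 ≈ 0.0268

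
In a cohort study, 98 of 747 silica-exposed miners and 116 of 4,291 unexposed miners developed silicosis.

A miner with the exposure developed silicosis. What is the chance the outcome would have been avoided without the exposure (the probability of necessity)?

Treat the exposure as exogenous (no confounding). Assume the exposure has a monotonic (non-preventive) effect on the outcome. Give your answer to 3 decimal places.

p₁ = P(outcome | exposed) = 98/747 = 0.13119
p₀ = P(outcome | unexposed) = 116/4291 = 0.027033
Under exogeneity and monotonicity, PN = (p₁ − p₀) / p₁.
PN = (0.13119 − 0.027033) / 0.13119 = 0.10416 / 0.13119 ≈ 0.7939

PN ≈ 0.794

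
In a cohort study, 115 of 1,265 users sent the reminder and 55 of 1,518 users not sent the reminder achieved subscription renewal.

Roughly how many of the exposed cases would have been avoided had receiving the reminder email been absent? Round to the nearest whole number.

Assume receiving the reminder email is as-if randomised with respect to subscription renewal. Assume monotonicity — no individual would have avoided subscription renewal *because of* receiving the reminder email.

p₁ = P(outcome | exposed) = 115/1265 = 0.090909
p₀ = P(outcome | unexposed) = 55/1518 = 0.036232
PN = (p₁ − p₀)/p₁ = (0.090909 − 0.036232) / 0.090909 ≈ 0.60145.
Attributable cases ≈ PN × (exposed cases) = 0.60145 × 115 ≈ 69.17.

about 69 cases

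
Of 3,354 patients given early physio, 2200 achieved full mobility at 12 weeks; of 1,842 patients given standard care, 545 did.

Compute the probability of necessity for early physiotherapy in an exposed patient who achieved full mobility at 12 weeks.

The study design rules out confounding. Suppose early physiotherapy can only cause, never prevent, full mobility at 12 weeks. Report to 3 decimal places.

p₁ = P(outcome | exposed) = 2200/3354 = 0.65593
p₀ = P(outcome | unexposed) = 545/1842 = 0.29587
Under exogeneity and monotonicity, PN = (p₁ − p₀) / p₁.
PN = (0.65593 − 0.29587) / 0.65593 = 0.36006 / 0.65593 ≈ 0.5489

PN ≈ 0.549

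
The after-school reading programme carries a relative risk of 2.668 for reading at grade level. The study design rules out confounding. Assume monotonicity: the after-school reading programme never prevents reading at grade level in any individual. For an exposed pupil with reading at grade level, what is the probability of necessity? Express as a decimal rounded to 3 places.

PN ≈ 0.625

Under exogeneity and monotonicity, PN = (RR − 1) / RR = 1 − 1/RR.
PN = (2.668 − 1) / 2.668 = 1.668 / 2.668 ≈ 0.6252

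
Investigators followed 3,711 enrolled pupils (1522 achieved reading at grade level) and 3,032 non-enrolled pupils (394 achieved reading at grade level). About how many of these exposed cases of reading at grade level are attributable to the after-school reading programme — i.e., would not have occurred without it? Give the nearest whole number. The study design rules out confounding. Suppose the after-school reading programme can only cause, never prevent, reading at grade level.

about 1040 cases

p₁ = P(outcome | exposed) = 1522/3711 = 0.41013
p₀ = P(outcome | unexposed) = 394/3032 = 0.12995
PN = (p₁ − p₀)/p₁ = (0.41013 − 0.12995) / 0.41013 ≈ 0.68316.
Attributable cases ≈ PN × (exposed cases) = 0.68316 × 1522 ≈ 1039.77.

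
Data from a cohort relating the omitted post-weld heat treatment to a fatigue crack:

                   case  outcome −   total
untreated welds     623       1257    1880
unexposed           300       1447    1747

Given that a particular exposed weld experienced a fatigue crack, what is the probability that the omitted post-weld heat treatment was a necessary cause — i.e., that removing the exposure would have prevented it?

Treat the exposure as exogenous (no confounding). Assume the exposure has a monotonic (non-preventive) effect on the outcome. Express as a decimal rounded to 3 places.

PN ≈ 0.482

p₁ = P(outcome | exposed) = 623/1880 = 0.33138
p₀ = P(outcome | unexposed) = 300/1747 = 0.17172
Under exogeneity and monotonicity, PN = (p₁ − p₀)/p₁.
PN = (0.33138 − 0.17172) / 0.33138 ≈ 0.4818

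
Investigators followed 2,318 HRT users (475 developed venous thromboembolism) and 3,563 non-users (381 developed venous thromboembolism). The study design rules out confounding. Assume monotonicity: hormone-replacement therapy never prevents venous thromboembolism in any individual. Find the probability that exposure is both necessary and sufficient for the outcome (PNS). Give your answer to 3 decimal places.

PNS ≈ 0.098

p₁ = P(outcome | exposed) = 475/2318 = 0.20492
p₀ = P(outcome | unexposed) = 381/3563 = 0.10693
Under exogeneity and monotonicity, PNS = p₁ − p₀.
PNS = 0.20492 − 0.10693 = 0.097986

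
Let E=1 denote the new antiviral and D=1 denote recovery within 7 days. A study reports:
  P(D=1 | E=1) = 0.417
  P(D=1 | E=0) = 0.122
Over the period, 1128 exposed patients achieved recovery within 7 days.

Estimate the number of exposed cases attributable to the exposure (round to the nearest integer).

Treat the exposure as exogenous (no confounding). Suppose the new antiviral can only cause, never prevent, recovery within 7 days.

about 798 cases

Let p₁ = 0.417, p₀ = 0.122.
PN = (p₁ − p₀)/p₁ = (0.417 − 0.122) / 0.417 ≈ 0.70743.
Attributable cases ≈ PN × (exposed cases) = 0.70743 × 1128 ≈ 797.99.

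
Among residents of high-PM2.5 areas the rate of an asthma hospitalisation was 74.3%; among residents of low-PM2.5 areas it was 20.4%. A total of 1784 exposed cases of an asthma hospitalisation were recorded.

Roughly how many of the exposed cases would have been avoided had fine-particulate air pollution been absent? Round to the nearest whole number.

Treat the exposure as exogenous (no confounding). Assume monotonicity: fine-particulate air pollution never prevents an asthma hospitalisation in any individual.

about 1294 cases

p₁ = 0.743, p₀ = 0.204.
PN = (p₁ − p₀)/p₁ = (0.743 − 0.204) / 0.743 ≈ 0.72544.
Attributable cases ≈ PN × (exposed cases) = 0.72544 × 1784 ≈ 1294.18.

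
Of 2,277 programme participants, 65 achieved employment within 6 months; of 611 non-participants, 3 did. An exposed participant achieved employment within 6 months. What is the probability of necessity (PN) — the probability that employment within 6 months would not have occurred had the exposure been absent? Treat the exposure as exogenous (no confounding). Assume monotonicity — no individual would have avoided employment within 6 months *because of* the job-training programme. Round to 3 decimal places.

p₁ = P(outcome | exposed) = 65/2277 = 0.028546
p₀ = P(outcome | unexposed) = 3/611 = 0.00491
Under exogeneity and monotonicity, PN = (p₁ − p₀) / p₁.
PN = (0.028546 − 0.00491) / 0.028546 = 0.023636 / 0.028546 ≈ 0.8280

PN ≈ 0.828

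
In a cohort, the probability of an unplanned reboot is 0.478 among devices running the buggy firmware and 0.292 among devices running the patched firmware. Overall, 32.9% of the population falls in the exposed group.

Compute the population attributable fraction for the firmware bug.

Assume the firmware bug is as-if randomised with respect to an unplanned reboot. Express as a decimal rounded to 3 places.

Let p₁ = 0.478, p₀ = 0.292.
Overall risk P(Y=1) = π·p₁ + (1−π)·p₀ = 0.329×0.478 + 0.671×0.292 = 0.35319.
Under exogeneity, PAF = [P(Y=1) − p₀] / P(Y=1).
PAF = (0.35319 − 0.292) / 0.35319 ≈ 0.1733

PAF ≈ 0.173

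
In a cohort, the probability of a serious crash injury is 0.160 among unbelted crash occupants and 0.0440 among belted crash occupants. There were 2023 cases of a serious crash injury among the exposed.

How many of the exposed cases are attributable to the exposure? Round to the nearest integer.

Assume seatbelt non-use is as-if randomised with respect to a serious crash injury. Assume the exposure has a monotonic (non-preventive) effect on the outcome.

about 1467 cases

Let p₁ = 0.16, p₀ = 0.044.
PN = (p₁ − p₀)/p₁ = (0.16 − 0.044) / 0.16 ≈ 0.72500.
Attributable cases ≈ PN × (exposed cases) = 0.72500 × 2023 ≈ 1466.67.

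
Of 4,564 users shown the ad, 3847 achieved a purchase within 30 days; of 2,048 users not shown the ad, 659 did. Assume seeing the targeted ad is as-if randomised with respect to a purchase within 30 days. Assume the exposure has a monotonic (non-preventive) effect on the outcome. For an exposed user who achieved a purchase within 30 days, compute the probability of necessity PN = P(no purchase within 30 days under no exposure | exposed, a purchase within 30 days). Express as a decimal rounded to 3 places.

p₁ = P(outcome | exposed) = 3847/4564 = 0.8429
p₀ = P(outcome | unexposed) = 659/2048 = 0.32178
Under exogeneity and monotonicity, PN = (p₁ − p₀) / p₁.
PN = (0.8429 − 0.32178) / 0.8429 = 0.52112 / 0.8429 ≈ 0.6183

PN ≈ 0.618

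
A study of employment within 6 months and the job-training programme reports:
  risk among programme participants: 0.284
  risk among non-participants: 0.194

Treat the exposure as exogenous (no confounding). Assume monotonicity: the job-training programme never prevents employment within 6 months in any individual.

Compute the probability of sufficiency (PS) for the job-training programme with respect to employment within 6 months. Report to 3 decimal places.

Let p₁ = 0.284, p₀ = 0.194.
Under exogeneity and monotonicity, PS = (p₁ − p₀) / (1 − p₀).
PS = (0.284 − 0.194) / (1 − 0.194) = 0.09 / 0.806 ≈ 0.1117

PS ≈ 0.112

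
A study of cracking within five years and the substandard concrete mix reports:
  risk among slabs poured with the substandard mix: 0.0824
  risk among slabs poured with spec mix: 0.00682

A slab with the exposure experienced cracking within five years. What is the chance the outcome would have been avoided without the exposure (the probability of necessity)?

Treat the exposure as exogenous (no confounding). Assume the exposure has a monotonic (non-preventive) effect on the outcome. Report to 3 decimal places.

PN ≈ 0.917

Let p₁ = 0.0824, p₀ = 0.00682.
Under exogeneity and monotonicity, PN = (p₁ − p₀) / p₁.
PN = (0.0824 − 0.00682) / 0.0824 = 0.07558 / 0.0824 ≈ 0.9172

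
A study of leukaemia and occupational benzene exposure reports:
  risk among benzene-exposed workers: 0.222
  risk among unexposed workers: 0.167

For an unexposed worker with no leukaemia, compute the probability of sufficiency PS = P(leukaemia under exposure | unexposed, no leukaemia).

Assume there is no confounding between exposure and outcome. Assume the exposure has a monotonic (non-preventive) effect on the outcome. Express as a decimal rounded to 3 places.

Let p₁ = 0.222, p₀ = 0.167.
Under exogeneity and monotonicity, PS = (p₁ − p₀) / (1 − p₀).
PS = (0.222 − 0.167) / (1 − 0.167) = 0.055 / 0.833 ≈ 0.0660

PS ≈ 0.066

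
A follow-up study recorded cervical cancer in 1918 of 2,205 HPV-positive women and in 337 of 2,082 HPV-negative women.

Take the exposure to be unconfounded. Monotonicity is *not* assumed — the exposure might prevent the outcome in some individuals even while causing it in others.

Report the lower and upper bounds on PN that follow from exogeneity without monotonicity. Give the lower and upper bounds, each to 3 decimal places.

0.814 ≤ PN ≤ 0.964

p₁ = P(outcome | exposed) = 1918/2205 = 0.86984
p₀ = P(outcome | unexposed) = 337/2082 = 0.16186
Under exogeneity alone the bounds on PN are max{0,(p₁−p₀)/p₁} ≤ PN ≤ min{1,(1−p₀)/p₁}.
  lower = (p₁ − p₀)/p₁ = 0.70798 / 0.86984 ≈ 0.8139
  upper = min{1, (1 − p₀)/p₁} = 0.83814 / 0.86984 ≈ 0.9636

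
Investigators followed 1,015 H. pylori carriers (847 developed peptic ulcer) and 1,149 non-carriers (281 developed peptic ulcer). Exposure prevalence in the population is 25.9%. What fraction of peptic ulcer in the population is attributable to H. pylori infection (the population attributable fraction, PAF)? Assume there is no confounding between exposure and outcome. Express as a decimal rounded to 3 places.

p₁ = P(outcome | exposed) = 847/1015 = 0.83448
p₀ = P(outcome | unexposed) = 281/1149 = 0.24456
Overall risk P(Y=1) = π·p₁ + (1−π)·p₀ = 0.259×0.83448 + 0.741×0.24456 = 0.39735.
Under exogeneity, PAF = [P(Y=1) − p₀] / P(Y=1).
PAF = (0.39735 − 0.24456) / 0.39735 ≈ 0.3845

PAF ≈ 0.385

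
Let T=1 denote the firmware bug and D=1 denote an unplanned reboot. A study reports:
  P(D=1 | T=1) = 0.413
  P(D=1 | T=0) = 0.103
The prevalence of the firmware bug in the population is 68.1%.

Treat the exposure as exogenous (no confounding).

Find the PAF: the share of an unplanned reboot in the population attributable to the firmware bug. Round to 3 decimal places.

Let p₁ = 0.413, p₀ = 0.103.
Overall risk P(Y=1) = π·p₁ + (1−π)·p₀ = 0.681×0.413 + 0.319×0.103 = 0.31411.
Under exogeneity, PAF = [P(Y=1) − p₀] / P(Y=1).
PAF = (0.31411 − 0.103) / 0.31411 ≈ 0.6721

PAF ≈ 0.672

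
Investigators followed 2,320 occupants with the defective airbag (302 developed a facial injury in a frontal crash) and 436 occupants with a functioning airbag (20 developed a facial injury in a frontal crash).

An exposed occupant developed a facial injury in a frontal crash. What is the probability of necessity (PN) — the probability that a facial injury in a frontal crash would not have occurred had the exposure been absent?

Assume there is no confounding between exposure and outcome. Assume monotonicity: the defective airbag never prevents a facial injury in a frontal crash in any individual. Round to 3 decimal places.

PN ≈ 0.648

p₁ = P(outcome | exposed) = 302/2320 = 0.13017
p₀ = P(outcome | unexposed) = 20/436 = 0.045872
Under exogeneity and monotonicity, PN = (p₁ − p₀) / p₁.
PN = (0.13017 − 0.045872) / 0.13017 = 0.084301 / 0.13017 ≈ 0.6476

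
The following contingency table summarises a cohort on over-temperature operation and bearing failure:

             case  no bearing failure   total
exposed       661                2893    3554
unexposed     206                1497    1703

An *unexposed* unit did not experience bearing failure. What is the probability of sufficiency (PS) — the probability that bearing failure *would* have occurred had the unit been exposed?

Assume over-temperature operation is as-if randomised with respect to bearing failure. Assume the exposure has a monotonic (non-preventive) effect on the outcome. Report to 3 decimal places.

p₁ = P(outcome | exposed) = 661/3554 = 0.18599
p₀ = P(outcome | unexposed) = 206/1703 = 0.12096
Under exogeneity and monotonicity, PS = (p₁ − p₀)/(1 − p₀).
PS = (0.18599 − 0.12096) / 0.87904 ≈ 0.0740

PS ≈ 0.074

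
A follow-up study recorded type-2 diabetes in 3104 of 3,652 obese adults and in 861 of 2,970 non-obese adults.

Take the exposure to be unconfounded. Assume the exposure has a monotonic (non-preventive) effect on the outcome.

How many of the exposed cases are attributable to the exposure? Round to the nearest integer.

p₁ = P(outcome | exposed) = 3104/3652 = 0.84995
p₀ = P(outcome | unexposed) = 861/2970 = 0.2899
PN = (p₁ − p₀)/p₁ = (0.84995 − 0.2899) / 0.84995 ≈ 0.65892.
Attributable cases ≈ PN × (exposed cases) = 0.65892 × 3104 ≈ 2045.29.

about 2045 cases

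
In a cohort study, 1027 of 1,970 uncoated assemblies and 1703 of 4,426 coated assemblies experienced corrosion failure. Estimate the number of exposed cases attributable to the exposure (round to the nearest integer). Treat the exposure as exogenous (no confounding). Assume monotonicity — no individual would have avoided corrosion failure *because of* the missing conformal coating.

p₁ = P(outcome | exposed) = 1027/1970 = 0.52132
p₀ = P(outcome | unexposed) = 1703/4426 = 0.38477
PN = (p₁ − p₀)/p₁ = (0.52132 − 0.38477) / 0.52132 ≈ 0.26193.
Attributable cases ≈ PN × (exposed cases) = 0.26193 × 1027 ≈ 269.00.

about 269 cases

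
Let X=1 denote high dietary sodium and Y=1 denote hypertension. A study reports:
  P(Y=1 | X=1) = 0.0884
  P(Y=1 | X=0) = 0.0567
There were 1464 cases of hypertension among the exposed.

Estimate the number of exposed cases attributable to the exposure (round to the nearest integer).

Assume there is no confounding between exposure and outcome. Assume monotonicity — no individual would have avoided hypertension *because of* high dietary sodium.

Let p₁ = 0.0884, p₀ = 0.0567.
PN = (p₁ − p₀)/p₁ = (0.0884 − 0.0567) / 0.0884 ≈ 0.35860.
Attributable cases ≈ PN × (exposed cases) = 0.35860 × 1464 ≈ 524.99.

about 525 cases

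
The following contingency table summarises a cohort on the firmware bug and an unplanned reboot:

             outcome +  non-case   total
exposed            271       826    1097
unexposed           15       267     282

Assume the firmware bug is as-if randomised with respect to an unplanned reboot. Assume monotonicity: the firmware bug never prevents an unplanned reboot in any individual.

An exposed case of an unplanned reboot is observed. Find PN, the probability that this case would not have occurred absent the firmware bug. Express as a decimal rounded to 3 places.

p₁ = P(outcome | exposed) = 271/1097 = 0.24704
p₀ = P(outcome | unexposed) = 15/282 = 0.053191
Under exogeneity and monotonicity, PN = (p₁ − p₀)/p₁.
PN = (0.24704 − 0.053191) / 0.24704 ≈ 0.7847

PN ≈ 0.785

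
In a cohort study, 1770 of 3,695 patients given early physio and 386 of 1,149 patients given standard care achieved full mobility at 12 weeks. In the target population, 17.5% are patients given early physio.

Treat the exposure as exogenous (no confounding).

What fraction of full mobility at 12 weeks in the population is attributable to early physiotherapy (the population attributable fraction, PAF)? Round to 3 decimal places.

PAF ≈ 0.069

p₁ = P(outcome | exposed) = 1770/3695 = 0.47903
p₀ = P(outcome | unexposed) = 386/1149 = 0.33594
Overall risk P(Y=1) = π·p₁ + (1−π)·p₀ = 0.175×0.47903 + 0.825×0.33594 = 0.36098.
Under exogeneity, PAF = [P(Y=1) − p₀] / P(Y=1).
PAF = (0.36098 − 0.33594) / 0.36098 ≈ 0.0694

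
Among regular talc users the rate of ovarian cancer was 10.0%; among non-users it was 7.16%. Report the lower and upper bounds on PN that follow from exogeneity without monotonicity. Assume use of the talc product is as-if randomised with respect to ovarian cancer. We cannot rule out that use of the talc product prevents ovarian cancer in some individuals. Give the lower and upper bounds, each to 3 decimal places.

0.284 ≤ PN ≤ 1.000

p₁ = 0.1, p₀ = 0.0716.
Under exogeneity alone the bounds on PN are max{0,(p₁−p₀)/p₁} ≤ PN ≤ min{1,(1−p₀)/p₁}.
  lower = (p₁ − p₀)/p₁ = 0.0284 / 0.1 ≈ 0.2840
  upper = min{1, (1 − p₀)/p₁} = 0.9284 / 0.1 ≈ 9.2840 → capped at 1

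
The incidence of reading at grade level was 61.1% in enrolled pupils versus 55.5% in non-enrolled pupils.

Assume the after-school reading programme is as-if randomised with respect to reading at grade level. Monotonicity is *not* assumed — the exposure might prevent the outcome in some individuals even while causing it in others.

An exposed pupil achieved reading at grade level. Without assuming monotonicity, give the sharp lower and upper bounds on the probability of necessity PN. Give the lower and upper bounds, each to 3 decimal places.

p₁ = 0.611, p₀ = 0.555.
Under exogeneity alone the bounds on PN are max{0,(p₁−p₀)/p₁} ≤ PN ≤ min{1,(1−p₀)/p₁}.
  lower = (p₁ − p₀)/p₁ = 0.056 / 0.611 ≈ 0.0917
  upper = min{1, (1 − p₀)/p₁} = 0.445 / 0.611 ≈ 0.7283

0.092 ≤ PN ≤ 0.728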